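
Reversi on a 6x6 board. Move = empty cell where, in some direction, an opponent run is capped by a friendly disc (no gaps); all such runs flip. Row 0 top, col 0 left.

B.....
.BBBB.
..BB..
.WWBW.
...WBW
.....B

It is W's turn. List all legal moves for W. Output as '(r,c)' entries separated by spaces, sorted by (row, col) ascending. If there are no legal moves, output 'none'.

(0,1): flips 2 -> legal
(0,2): flips 2 -> legal
(0,3): flips 3 -> legal
(0,4): flips 2 -> legal
(0,5): flips 2 -> legal
(1,0): no bracket -> illegal
(1,5): no bracket -> illegal
(2,0): no bracket -> illegal
(2,1): no bracket -> illegal
(2,4): no bracket -> illegal
(2,5): no bracket -> illegal
(3,5): no bracket -> illegal
(4,2): no bracket -> illegal
(5,3): no bracket -> illegal
(5,4): flips 1 -> legal

Answer: (0,1) (0,2) (0,3) (0,4) (0,5) (5,4)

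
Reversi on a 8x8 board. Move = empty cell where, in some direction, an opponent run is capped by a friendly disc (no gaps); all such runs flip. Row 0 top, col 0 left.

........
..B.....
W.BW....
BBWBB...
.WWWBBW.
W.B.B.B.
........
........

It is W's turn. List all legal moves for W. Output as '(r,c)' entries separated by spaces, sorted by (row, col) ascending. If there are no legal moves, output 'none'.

(0,1): flips 1 -> legal
(0,2): flips 2 -> legal
(0,3): no bracket -> illegal
(1,1): no bracket -> illegal
(1,3): no bracket -> illegal
(2,1): flips 2 -> legal
(2,4): flips 1 -> legal
(2,5): flips 1 -> legal
(3,5): flips 2 -> legal
(3,6): no bracket -> illegal
(4,0): flips 1 -> legal
(4,7): no bracket -> illegal
(5,1): no bracket -> illegal
(5,3): no bracket -> illegal
(5,5): no bracket -> illegal
(5,7): no bracket -> illegal
(6,1): flips 1 -> legal
(6,2): flips 1 -> legal
(6,3): flips 1 -> legal
(6,4): no bracket -> illegal
(6,5): flips 1 -> legal
(6,6): flips 1 -> legal
(6,7): flips 3 -> legal

Answer: (0,1) (0,2) (2,1) (2,4) (2,5) (3,5) (4,0) (6,1) (6,2) (6,3) (6,5) (6,6) (6,7)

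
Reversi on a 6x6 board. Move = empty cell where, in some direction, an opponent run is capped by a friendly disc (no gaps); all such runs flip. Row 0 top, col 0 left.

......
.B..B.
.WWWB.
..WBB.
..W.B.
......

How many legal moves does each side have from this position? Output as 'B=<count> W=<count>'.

Answer: B=6 W=9

Derivation:
-- B to move --
(1,0): no bracket -> illegal
(1,2): flips 1 -> legal
(1,3): flips 1 -> legal
(2,0): flips 3 -> legal
(3,0): no bracket -> illegal
(3,1): flips 2 -> legal
(4,1): flips 2 -> legal
(4,3): no bracket -> illegal
(5,1): flips 1 -> legal
(5,2): no bracket -> illegal
(5,3): no bracket -> illegal
B mobility = 6
-- W to move --
(0,0): flips 1 -> legal
(0,1): flips 1 -> legal
(0,2): no bracket -> illegal
(0,3): no bracket -> illegal
(0,4): no bracket -> illegal
(0,5): flips 1 -> legal
(1,0): no bracket -> illegal
(1,2): no bracket -> illegal
(1,3): no bracket -> illegal
(1,5): flips 2 -> legal
(2,0): no bracket -> illegal
(2,5): flips 1 -> legal
(3,5): flips 2 -> legal
(4,3): flips 1 -> legal
(4,5): flips 1 -> legal
(5,3): no bracket -> illegal
(5,4): no bracket -> illegal
(5,5): flips 2 -> legal
W mobility = 9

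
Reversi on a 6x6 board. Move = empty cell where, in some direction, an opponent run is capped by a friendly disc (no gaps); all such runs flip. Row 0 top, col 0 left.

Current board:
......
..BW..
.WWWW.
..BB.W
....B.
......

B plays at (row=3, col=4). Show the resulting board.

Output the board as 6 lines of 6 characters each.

Place B at (3,4); scan 8 dirs for brackets.
Dir NW: opp run (2,3) capped by B -> flip
Dir N: opp run (2,4), next='.' -> no flip
Dir NE: first cell '.' (not opp) -> no flip
Dir W: first cell 'B' (not opp) -> no flip
Dir E: opp run (3,5), next=edge -> no flip
Dir SW: first cell '.' (not opp) -> no flip
Dir S: first cell 'B' (not opp) -> no flip
Dir SE: first cell '.' (not opp) -> no flip
All flips: (2,3)

Answer: ......
..BW..
.WWBW.
..BBBW
....B.
......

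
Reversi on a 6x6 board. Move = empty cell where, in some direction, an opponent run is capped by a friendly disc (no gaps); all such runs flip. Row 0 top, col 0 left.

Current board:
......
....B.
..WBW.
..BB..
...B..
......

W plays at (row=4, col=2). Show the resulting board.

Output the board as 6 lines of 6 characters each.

Answer: ......
....B.
..WBW.
..WW..
..WB..
......

Derivation:
Place W at (4,2); scan 8 dirs for brackets.
Dir NW: first cell '.' (not opp) -> no flip
Dir N: opp run (3,2) capped by W -> flip
Dir NE: opp run (3,3) capped by W -> flip
Dir W: first cell '.' (not opp) -> no flip
Dir E: opp run (4,3), next='.' -> no flip
Dir SW: first cell '.' (not opp) -> no flip
Dir S: first cell '.' (not opp) -> no flip
Dir SE: first cell '.' (not opp) -> no flip
All flips: (3,2) (3,3)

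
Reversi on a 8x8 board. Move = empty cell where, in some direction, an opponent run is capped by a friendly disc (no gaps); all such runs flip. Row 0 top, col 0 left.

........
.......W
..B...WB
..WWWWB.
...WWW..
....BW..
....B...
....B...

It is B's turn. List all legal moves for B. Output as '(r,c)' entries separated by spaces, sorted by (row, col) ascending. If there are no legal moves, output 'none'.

Answer: (0,7) (1,6) (2,1) (2,4) (2,5) (3,1) (4,2) (4,6) (5,6) (6,6)

Derivation:
(0,6): no bracket -> illegal
(0,7): flips 1 -> legal
(1,5): no bracket -> illegal
(1,6): flips 1 -> legal
(2,1): flips 2 -> legal
(2,3): no bracket -> illegal
(2,4): flips 2 -> legal
(2,5): flips 1 -> legal
(3,1): flips 4 -> legal
(3,7): no bracket -> illegal
(4,1): no bracket -> illegal
(4,2): flips 1 -> legal
(4,6): flips 1 -> legal
(5,2): no bracket -> illegal
(5,3): no bracket -> illegal
(5,6): flips 1 -> legal
(6,5): no bracket -> illegal
(6,6): flips 3 -> legal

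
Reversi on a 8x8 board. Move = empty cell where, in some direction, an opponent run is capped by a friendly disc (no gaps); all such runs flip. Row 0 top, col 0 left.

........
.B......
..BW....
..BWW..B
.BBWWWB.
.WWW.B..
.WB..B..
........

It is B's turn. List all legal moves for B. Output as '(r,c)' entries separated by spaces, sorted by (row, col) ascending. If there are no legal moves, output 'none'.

(1,2): no bracket -> illegal
(1,3): no bracket -> illegal
(1,4): flips 1 -> legal
(2,4): flips 2 -> legal
(2,5): no bracket -> illegal
(3,5): flips 5 -> legal
(3,6): no bracket -> illegal
(4,0): flips 1 -> legal
(5,0): no bracket -> illegal
(5,4): flips 1 -> legal
(5,6): no bracket -> illegal
(6,0): flips 2 -> legal
(6,3): flips 1 -> legal
(6,4): flips 1 -> legal
(7,0): no bracket -> illegal
(7,1): flips 2 -> legal
(7,2): no bracket -> illegal

Answer: (1,4) (2,4) (3,5) (4,0) (5,4) (6,0) (6,3) (6,4) (7,1)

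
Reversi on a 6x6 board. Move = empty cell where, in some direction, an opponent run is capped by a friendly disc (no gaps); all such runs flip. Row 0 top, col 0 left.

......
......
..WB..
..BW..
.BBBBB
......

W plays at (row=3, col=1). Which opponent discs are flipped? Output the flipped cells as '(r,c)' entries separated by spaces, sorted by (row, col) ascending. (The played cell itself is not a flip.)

Answer: (3,2)

Derivation:
Dir NW: first cell '.' (not opp) -> no flip
Dir N: first cell '.' (not opp) -> no flip
Dir NE: first cell 'W' (not opp) -> no flip
Dir W: first cell '.' (not opp) -> no flip
Dir E: opp run (3,2) capped by W -> flip
Dir SW: first cell '.' (not opp) -> no flip
Dir S: opp run (4,1), next='.' -> no flip
Dir SE: opp run (4,2), next='.' -> no flip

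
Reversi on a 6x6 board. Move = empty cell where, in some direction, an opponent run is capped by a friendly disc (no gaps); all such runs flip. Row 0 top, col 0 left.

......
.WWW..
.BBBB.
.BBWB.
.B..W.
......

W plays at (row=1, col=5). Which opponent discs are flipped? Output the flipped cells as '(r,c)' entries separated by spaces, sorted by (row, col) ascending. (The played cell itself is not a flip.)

Dir NW: first cell '.' (not opp) -> no flip
Dir N: first cell '.' (not opp) -> no flip
Dir NE: edge -> no flip
Dir W: first cell '.' (not opp) -> no flip
Dir E: edge -> no flip
Dir SW: opp run (2,4) capped by W -> flip
Dir S: first cell '.' (not opp) -> no flip
Dir SE: edge -> no flip

Answer: (2,4)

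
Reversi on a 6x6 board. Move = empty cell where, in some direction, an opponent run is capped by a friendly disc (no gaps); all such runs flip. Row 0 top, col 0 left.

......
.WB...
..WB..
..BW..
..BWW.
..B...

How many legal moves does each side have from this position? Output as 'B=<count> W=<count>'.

Answer: B=7 W=7

Derivation:
-- B to move --
(0,0): no bracket -> illegal
(0,1): no bracket -> illegal
(0,2): no bracket -> illegal
(1,0): flips 1 -> legal
(1,3): no bracket -> illegal
(2,0): no bracket -> illegal
(2,1): flips 1 -> legal
(2,4): flips 1 -> legal
(3,1): no bracket -> illegal
(3,4): flips 2 -> legal
(3,5): no bracket -> illegal
(4,5): flips 2 -> legal
(5,3): flips 2 -> legal
(5,4): flips 1 -> legal
(5,5): no bracket -> illegal
B mobility = 7
-- W to move --
(0,1): no bracket -> illegal
(0,2): flips 1 -> legal
(0,3): no bracket -> illegal
(1,3): flips 2 -> legal
(1,4): no bracket -> illegal
(2,1): flips 1 -> legal
(2,4): flips 1 -> legal
(3,1): flips 1 -> legal
(3,4): no bracket -> illegal
(4,1): flips 1 -> legal
(5,1): flips 1 -> legal
(5,3): no bracket -> illegal
W mobility = 7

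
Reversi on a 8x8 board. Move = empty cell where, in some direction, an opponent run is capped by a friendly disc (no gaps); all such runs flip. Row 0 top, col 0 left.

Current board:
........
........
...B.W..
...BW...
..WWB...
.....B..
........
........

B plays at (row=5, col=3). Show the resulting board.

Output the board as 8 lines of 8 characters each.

Answer: ........
........
...B.W..
...BW...
..WBB...
...B.B..
........
........

Derivation:
Place B at (5,3); scan 8 dirs for brackets.
Dir NW: opp run (4,2), next='.' -> no flip
Dir N: opp run (4,3) capped by B -> flip
Dir NE: first cell 'B' (not opp) -> no flip
Dir W: first cell '.' (not opp) -> no flip
Dir E: first cell '.' (not opp) -> no flip
Dir SW: first cell '.' (not opp) -> no flip
Dir S: first cell '.' (not opp) -> no flip
Dir SE: first cell '.' (not opp) -> no flip
All flips: (4,3)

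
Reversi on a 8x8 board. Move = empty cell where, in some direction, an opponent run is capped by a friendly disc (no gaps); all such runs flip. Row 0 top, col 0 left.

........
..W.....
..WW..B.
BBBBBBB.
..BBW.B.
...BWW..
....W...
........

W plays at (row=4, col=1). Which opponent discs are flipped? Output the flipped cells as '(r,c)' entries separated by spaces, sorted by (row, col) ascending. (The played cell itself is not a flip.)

Answer: (3,2) (4,2) (4,3)

Derivation:
Dir NW: opp run (3,0), next=edge -> no flip
Dir N: opp run (3,1), next='.' -> no flip
Dir NE: opp run (3,2) capped by W -> flip
Dir W: first cell '.' (not opp) -> no flip
Dir E: opp run (4,2) (4,3) capped by W -> flip
Dir SW: first cell '.' (not opp) -> no flip
Dir S: first cell '.' (not opp) -> no flip
Dir SE: first cell '.' (not opp) -> no flip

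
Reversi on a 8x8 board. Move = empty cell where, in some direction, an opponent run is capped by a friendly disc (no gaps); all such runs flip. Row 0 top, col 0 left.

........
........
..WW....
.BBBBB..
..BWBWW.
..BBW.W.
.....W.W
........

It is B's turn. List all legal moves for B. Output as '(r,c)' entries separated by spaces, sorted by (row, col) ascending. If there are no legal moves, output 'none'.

(1,1): flips 1 -> legal
(1,2): flips 2 -> legal
(1,3): flips 2 -> legal
(1,4): flips 1 -> legal
(2,1): no bracket -> illegal
(2,4): no bracket -> illegal
(3,6): no bracket -> illegal
(3,7): no bracket -> illegal
(4,7): flips 2 -> legal
(5,5): flips 2 -> legal
(5,7): flips 1 -> legal
(6,3): no bracket -> illegal
(6,4): flips 1 -> legal
(6,6): no bracket -> illegal
(7,4): no bracket -> illegal
(7,5): no bracket -> illegal
(7,6): flips 3 -> legal
(7,7): no bracket -> illegal

Answer: (1,1) (1,2) (1,3) (1,4) (4,7) (5,5) (5,7) (6,4) (7,6)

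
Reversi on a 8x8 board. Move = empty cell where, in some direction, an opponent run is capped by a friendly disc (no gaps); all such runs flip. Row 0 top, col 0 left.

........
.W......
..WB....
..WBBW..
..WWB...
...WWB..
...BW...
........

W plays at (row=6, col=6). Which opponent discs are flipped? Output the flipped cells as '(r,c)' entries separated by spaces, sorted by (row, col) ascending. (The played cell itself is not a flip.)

Dir NW: opp run (5,5) (4,4) (3,3) capped by W -> flip
Dir N: first cell '.' (not opp) -> no flip
Dir NE: first cell '.' (not opp) -> no flip
Dir W: first cell '.' (not opp) -> no flip
Dir E: first cell '.' (not opp) -> no flip
Dir SW: first cell '.' (not opp) -> no flip
Dir S: first cell '.' (not opp) -> no flip
Dir SE: first cell '.' (not opp) -> no flip

Answer: (3,3) (4,4) (5,5)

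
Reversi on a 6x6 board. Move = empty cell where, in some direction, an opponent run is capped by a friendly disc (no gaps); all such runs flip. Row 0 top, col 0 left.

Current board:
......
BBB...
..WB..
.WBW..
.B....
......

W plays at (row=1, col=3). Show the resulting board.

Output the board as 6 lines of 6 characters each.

Place W at (1,3); scan 8 dirs for brackets.
Dir NW: first cell '.' (not opp) -> no flip
Dir N: first cell '.' (not opp) -> no flip
Dir NE: first cell '.' (not opp) -> no flip
Dir W: opp run (1,2) (1,1) (1,0), next=edge -> no flip
Dir E: first cell '.' (not opp) -> no flip
Dir SW: first cell 'W' (not opp) -> no flip
Dir S: opp run (2,3) capped by W -> flip
Dir SE: first cell '.' (not opp) -> no flip
All flips: (2,3)

Answer: ......
BBBW..
..WW..
.WBW..
.B....
......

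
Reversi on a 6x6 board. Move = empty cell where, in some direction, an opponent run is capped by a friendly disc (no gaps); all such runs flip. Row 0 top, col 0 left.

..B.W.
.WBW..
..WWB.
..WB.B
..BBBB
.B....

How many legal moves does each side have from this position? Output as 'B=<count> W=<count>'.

-- B to move --
(0,0): flips 2 -> legal
(0,1): no bracket -> illegal
(0,3): flips 2 -> legal
(0,5): no bracket -> illegal
(1,0): flips 1 -> legal
(1,4): flips 1 -> legal
(1,5): no bracket -> illegal
(2,0): flips 1 -> legal
(2,1): flips 3 -> legal
(3,1): flips 1 -> legal
(3,4): flips 1 -> legal
(4,1): no bracket -> illegal
B mobility = 8
-- W to move --
(0,1): flips 1 -> legal
(0,3): no bracket -> illegal
(1,4): no bracket -> illegal
(1,5): no bracket -> illegal
(2,1): no bracket -> illegal
(2,5): flips 1 -> legal
(3,1): no bracket -> illegal
(3,4): flips 1 -> legal
(4,0): no bracket -> illegal
(4,1): no bracket -> illegal
(5,0): no bracket -> illegal
(5,2): flips 1 -> legal
(5,3): flips 2 -> legal
(5,4): flips 1 -> legal
(5,5): flips 2 -> legal
W mobility = 7

Answer: B=8 W=7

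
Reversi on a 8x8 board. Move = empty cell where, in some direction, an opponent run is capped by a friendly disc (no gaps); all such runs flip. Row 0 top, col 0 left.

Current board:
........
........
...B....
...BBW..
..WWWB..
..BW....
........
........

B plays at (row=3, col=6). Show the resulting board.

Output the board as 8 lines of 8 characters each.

Place B at (3,6); scan 8 dirs for brackets.
Dir NW: first cell '.' (not opp) -> no flip
Dir N: first cell '.' (not opp) -> no flip
Dir NE: first cell '.' (not opp) -> no flip
Dir W: opp run (3,5) capped by B -> flip
Dir E: first cell '.' (not opp) -> no flip
Dir SW: first cell 'B' (not opp) -> no flip
Dir S: first cell '.' (not opp) -> no flip
Dir SE: first cell '.' (not opp) -> no flip
All flips: (3,5)

Answer: ........
........
...B....
...BBBB.
..WWWB..
..BW....
........
........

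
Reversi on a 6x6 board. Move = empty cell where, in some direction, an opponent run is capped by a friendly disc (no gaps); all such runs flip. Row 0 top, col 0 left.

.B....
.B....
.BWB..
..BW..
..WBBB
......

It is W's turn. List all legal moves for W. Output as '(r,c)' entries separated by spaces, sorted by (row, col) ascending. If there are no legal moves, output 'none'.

(0,0): flips 1 -> legal
(0,2): no bracket -> illegal
(1,0): no bracket -> illegal
(1,2): no bracket -> illegal
(1,3): flips 1 -> legal
(1,4): no bracket -> illegal
(2,0): flips 1 -> legal
(2,4): flips 1 -> legal
(3,0): no bracket -> illegal
(3,1): flips 1 -> legal
(3,4): no bracket -> illegal
(3,5): no bracket -> illegal
(4,1): no bracket -> illegal
(5,2): no bracket -> illegal
(5,3): flips 1 -> legal
(5,4): no bracket -> illegal
(5,5): flips 1 -> legal

Answer: (0,0) (1,3) (2,0) (2,4) (3,1) (5,3) (5,5)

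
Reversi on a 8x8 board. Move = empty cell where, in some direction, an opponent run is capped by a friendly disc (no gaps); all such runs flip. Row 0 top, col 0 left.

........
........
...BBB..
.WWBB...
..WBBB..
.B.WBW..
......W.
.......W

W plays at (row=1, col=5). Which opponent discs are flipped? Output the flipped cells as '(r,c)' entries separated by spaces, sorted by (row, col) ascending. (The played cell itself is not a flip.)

Dir NW: first cell '.' (not opp) -> no flip
Dir N: first cell '.' (not opp) -> no flip
Dir NE: first cell '.' (not opp) -> no flip
Dir W: first cell '.' (not opp) -> no flip
Dir E: first cell '.' (not opp) -> no flip
Dir SW: opp run (2,4) (3,3) capped by W -> flip
Dir S: opp run (2,5), next='.' -> no flip
Dir SE: first cell '.' (not opp) -> no flip

Answer: (2,4) (3,3)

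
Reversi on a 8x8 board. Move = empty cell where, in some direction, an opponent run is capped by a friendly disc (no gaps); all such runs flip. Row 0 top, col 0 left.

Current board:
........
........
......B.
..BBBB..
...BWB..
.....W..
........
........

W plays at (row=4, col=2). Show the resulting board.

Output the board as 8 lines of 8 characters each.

Place W at (4,2); scan 8 dirs for brackets.
Dir NW: first cell '.' (not opp) -> no flip
Dir N: opp run (3,2), next='.' -> no flip
Dir NE: opp run (3,3), next='.' -> no flip
Dir W: first cell '.' (not opp) -> no flip
Dir E: opp run (4,3) capped by W -> flip
Dir SW: first cell '.' (not opp) -> no flip
Dir S: first cell '.' (not opp) -> no flip
Dir SE: first cell '.' (not opp) -> no flip
All flips: (4,3)

Answer: ........
........
......B.
..BBBB..
..WWWB..
.....W..
........
........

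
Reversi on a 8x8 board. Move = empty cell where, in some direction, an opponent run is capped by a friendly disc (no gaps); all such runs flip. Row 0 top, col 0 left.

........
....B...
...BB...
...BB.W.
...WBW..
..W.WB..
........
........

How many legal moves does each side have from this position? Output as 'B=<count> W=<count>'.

Answer: B=7 W=6

Derivation:
-- B to move --
(2,5): no bracket -> illegal
(2,6): no bracket -> illegal
(2,7): no bracket -> illegal
(3,2): no bracket -> illegal
(3,5): flips 1 -> legal
(3,7): no bracket -> illegal
(4,1): no bracket -> illegal
(4,2): flips 1 -> legal
(4,6): flips 1 -> legal
(4,7): no bracket -> illegal
(5,1): no bracket -> illegal
(5,3): flips 2 -> legal
(5,6): flips 1 -> legal
(6,1): flips 2 -> legal
(6,2): no bracket -> illegal
(6,3): no bracket -> illegal
(6,4): flips 1 -> legal
(6,5): no bracket -> illegal
B mobility = 7
-- W to move --
(0,3): no bracket -> illegal
(0,4): flips 4 -> legal
(0,5): no bracket -> illegal
(1,2): flips 2 -> legal
(1,3): flips 2 -> legal
(1,5): no bracket -> illegal
(2,2): no bracket -> illegal
(2,5): flips 1 -> legal
(3,2): no bracket -> illegal
(3,5): no bracket -> illegal
(4,2): no bracket -> illegal
(4,6): no bracket -> illegal
(5,3): no bracket -> illegal
(5,6): flips 1 -> legal
(6,4): no bracket -> illegal
(6,5): flips 1 -> legal
(6,6): no bracket -> illegal
W mobility = 6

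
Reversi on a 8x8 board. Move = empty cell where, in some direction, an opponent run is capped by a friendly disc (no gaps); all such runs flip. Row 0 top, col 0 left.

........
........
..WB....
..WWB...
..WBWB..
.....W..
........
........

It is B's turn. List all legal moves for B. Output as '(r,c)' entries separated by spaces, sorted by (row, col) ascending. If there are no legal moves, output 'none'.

(1,1): no bracket -> illegal
(1,2): no bracket -> illegal
(1,3): no bracket -> illegal
(2,1): flips 2 -> legal
(2,4): no bracket -> illegal
(3,1): flips 2 -> legal
(3,5): no bracket -> illegal
(4,1): flips 2 -> legal
(4,6): no bracket -> illegal
(5,1): no bracket -> illegal
(5,2): no bracket -> illegal
(5,3): no bracket -> illegal
(5,4): flips 1 -> legal
(5,6): no bracket -> illegal
(6,4): no bracket -> illegal
(6,5): flips 1 -> legal
(6,6): no bracket -> illegal

Answer: (2,1) (3,1) (4,1) (5,4) (6,5)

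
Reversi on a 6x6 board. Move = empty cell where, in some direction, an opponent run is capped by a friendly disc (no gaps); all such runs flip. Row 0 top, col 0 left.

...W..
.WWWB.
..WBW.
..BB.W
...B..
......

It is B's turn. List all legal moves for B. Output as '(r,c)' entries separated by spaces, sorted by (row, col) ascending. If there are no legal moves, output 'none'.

Answer: (0,0) (0,1) (0,2) (1,0) (1,5) (2,1) (2,5) (3,4)

Derivation:
(0,0): flips 2 -> legal
(0,1): flips 1 -> legal
(0,2): flips 2 -> legal
(0,4): no bracket -> illegal
(1,0): flips 3 -> legal
(1,5): flips 1 -> legal
(2,0): no bracket -> illegal
(2,1): flips 1 -> legal
(2,5): flips 1 -> legal
(3,1): no bracket -> illegal
(3,4): flips 1 -> legal
(4,4): no bracket -> illegal
(4,5): no bracket -> illegal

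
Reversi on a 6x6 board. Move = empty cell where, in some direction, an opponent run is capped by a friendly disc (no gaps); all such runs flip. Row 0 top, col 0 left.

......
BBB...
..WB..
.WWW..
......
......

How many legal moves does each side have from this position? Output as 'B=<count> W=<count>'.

-- B to move --
(1,3): no bracket -> illegal
(2,0): no bracket -> illegal
(2,1): flips 1 -> legal
(2,4): no bracket -> illegal
(3,0): no bracket -> illegal
(3,4): no bracket -> illegal
(4,0): no bracket -> illegal
(4,1): flips 1 -> legal
(4,2): flips 2 -> legal
(4,3): flips 1 -> legal
(4,4): flips 2 -> legal
B mobility = 5
-- W to move --
(0,0): flips 1 -> legal
(0,1): no bracket -> illegal
(0,2): flips 1 -> legal
(0,3): no bracket -> illegal
(1,3): flips 1 -> legal
(1,4): flips 1 -> legal
(2,0): no bracket -> illegal
(2,1): no bracket -> illegal
(2,4): flips 1 -> legal
(3,4): no bracket -> illegal
W mobility = 5

Answer: B=5 W=5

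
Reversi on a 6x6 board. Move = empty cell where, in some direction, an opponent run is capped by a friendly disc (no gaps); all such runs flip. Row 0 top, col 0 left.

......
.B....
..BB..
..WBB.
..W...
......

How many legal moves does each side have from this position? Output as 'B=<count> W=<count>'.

-- B to move --
(2,1): no bracket -> illegal
(3,1): flips 1 -> legal
(4,1): flips 1 -> legal
(4,3): no bracket -> illegal
(5,1): flips 1 -> legal
(5,2): flips 2 -> legal
(5,3): no bracket -> illegal
B mobility = 4
-- W to move --
(0,0): no bracket -> illegal
(0,1): no bracket -> illegal
(0,2): no bracket -> illegal
(1,0): no bracket -> illegal
(1,2): flips 1 -> legal
(1,3): no bracket -> illegal
(1,4): flips 1 -> legal
(2,0): no bracket -> illegal
(2,1): no bracket -> illegal
(2,4): flips 1 -> legal
(2,5): no bracket -> illegal
(3,1): no bracket -> illegal
(3,5): flips 2 -> legal
(4,3): no bracket -> illegal
(4,4): no bracket -> illegal
(4,5): no bracket -> illegal
W mobility = 4

Answer: B=4 W=4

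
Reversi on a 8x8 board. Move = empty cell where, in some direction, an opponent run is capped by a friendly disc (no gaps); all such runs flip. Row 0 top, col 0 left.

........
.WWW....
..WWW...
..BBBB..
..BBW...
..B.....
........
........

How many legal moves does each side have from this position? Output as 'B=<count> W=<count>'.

-- B to move --
(0,0): flips 2 -> legal
(0,1): flips 2 -> legal
(0,2): flips 4 -> legal
(0,3): flips 2 -> legal
(0,4): no bracket -> illegal
(1,0): no bracket -> illegal
(1,4): flips 2 -> legal
(1,5): flips 1 -> legal
(2,0): no bracket -> illegal
(2,1): no bracket -> illegal
(2,5): no bracket -> illegal
(3,1): no bracket -> illegal
(4,5): flips 1 -> legal
(5,3): flips 1 -> legal
(5,4): flips 1 -> legal
(5,5): flips 1 -> legal
B mobility = 10
-- W to move --
(2,1): no bracket -> illegal
(2,5): no bracket -> illegal
(2,6): flips 1 -> legal
(3,1): no bracket -> illegal
(3,6): no bracket -> illegal
(4,1): flips 3 -> legal
(4,5): flips 1 -> legal
(4,6): flips 1 -> legal
(5,1): flips 2 -> legal
(5,3): flips 2 -> legal
(5,4): no bracket -> illegal
(6,1): no bracket -> illegal
(6,2): flips 3 -> legal
(6,3): no bracket -> illegal
W mobility = 7

Answer: B=10 W=7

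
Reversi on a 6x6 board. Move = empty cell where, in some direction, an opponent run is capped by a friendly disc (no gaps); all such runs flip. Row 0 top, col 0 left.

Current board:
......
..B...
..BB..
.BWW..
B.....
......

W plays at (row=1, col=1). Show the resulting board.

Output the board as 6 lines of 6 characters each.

Place W at (1,1); scan 8 dirs for brackets.
Dir NW: first cell '.' (not opp) -> no flip
Dir N: first cell '.' (not opp) -> no flip
Dir NE: first cell '.' (not opp) -> no flip
Dir W: first cell '.' (not opp) -> no flip
Dir E: opp run (1,2), next='.' -> no flip
Dir SW: first cell '.' (not opp) -> no flip
Dir S: first cell '.' (not opp) -> no flip
Dir SE: opp run (2,2) capped by W -> flip
All flips: (2,2)

Answer: ......
.WB...
..WB..
.BWW..
B.....
......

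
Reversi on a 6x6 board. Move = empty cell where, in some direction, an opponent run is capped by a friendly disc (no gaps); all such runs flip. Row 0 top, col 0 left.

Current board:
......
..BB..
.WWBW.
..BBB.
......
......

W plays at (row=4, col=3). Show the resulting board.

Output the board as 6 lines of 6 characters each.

Place W at (4,3); scan 8 dirs for brackets.
Dir NW: opp run (3,2) capped by W -> flip
Dir N: opp run (3,3) (2,3) (1,3), next='.' -> no flip
Dir NE: opp run (3,4), next='.' -> no flip
Dir W: first cell '.' (not opp) -> no flip
Dir E: first cell '.' (not opp) -> no flip
Dir SW: first cell '.' (not opp) -> no flip
Dir S: first cell '.' (not opp) -> no flip
Dir SE: first cell '.' (not opp) -> no flip
All flips: (3,2)

Answer: ......
..BB..
.WWBW.
..WBB.
...W..
......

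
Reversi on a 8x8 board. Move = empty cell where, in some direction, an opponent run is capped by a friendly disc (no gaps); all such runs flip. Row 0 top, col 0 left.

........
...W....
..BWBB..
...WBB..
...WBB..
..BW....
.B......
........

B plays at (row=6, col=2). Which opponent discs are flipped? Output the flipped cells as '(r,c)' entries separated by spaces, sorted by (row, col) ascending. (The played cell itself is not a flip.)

Dir NW: first cell '.' (not opp) -> no flip
Dir N: first cell 'B' (not opp) -> no flip
Dir NE: opp run (5,3) capped by B -> flip
Dir W: first cell 'B' (not opp) -> no flip
Dir E: first cell '.' (not opp) -> no flip
Dir SW: first cell '.' (not opp) -> no flip
Dir S: first cell '.' (not opp) -> no flip
Dir SE: first cell '.' (not opp) -> no flip

Answer: (5,3)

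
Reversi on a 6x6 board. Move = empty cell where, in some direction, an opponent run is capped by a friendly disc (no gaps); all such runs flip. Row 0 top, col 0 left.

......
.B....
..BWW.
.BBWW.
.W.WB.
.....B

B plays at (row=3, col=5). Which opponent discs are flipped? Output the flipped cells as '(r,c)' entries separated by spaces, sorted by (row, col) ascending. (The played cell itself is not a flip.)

Dir NW: opp run (2,4), next='.' -> no flip
Dir N: first cell '.' (not opp) -> no flip
Dir NE: edge -> no flip
Dir W: opp run (3,4) (3,3) capped by B -> flip
Dir E: edge -> no flip
Dir SW: first cell 'B' (not opp) -> no flip
Dir S: first cell '.' (not opp) -> no flip
Dir SE: edge -> no flip

Answer: (3,3) (3,4)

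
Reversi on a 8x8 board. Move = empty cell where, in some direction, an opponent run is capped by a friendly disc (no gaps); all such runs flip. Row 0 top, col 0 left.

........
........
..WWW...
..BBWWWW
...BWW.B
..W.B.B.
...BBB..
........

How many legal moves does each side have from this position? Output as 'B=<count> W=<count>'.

-- B to move --
(1,1): flips 1 -> legal
(1,2): flips 4 -> legal
(1,3): flips 1 -> legal
(1,4): flips 4 -> legal
(1,5): flips 1 -> legal
(2,1): no bracket -> illegal
(2,5): flips 2 -> legal
(2,6): no bracket -> illegal
(2,7): flips 3 -> legal
(3,1): no bracket -> illegal
(4,1): flips 1 -> legal
(4,2): no bracket -> illegal
(4,6): flips 2 -> legal
(5,1): no bracket -> illegal
(5,3): no bracket -> illegal
(5,5): flips 1 -> legal
(6,1): flips 1 -> legal
(6,2): no bracket -> illegal
B mobility = 11
-- W to move --
(2,1): no bracket -> illegal
(3,1): flips 2 -> legal
(4,1): flips 1 -> legal
(4,2): flips 3 -> legal
(4,6): no bracket -> illegal
(5,3): flips 2 -> legal
(5,5): no bracket -> illegal
(5,7): flips 1 -> legal
(6,2): no bracket -> illegal
(6,6): no bracket -> illegal
(6,7): flips 1 -> legal
(7,2): flips 2 -> legal
(7,3): no bracket -> illegal
(7,4): flips 3 -> legal
(7,5): no bracket -> illegal
(7,6): no bracket -> illegal
W mobility = 8

Answer: B=11 W=8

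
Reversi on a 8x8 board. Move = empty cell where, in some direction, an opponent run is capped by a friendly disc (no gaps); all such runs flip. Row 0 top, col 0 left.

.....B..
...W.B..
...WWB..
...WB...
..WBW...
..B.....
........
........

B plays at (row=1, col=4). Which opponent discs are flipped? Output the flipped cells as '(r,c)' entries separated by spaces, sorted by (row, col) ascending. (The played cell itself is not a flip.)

Answer: (2,4)

Derivation:
Dir NW: first cell '.' (not opp) -> no flip
Dir N: first cell '.' (not opp) -> no flip
Dir NE: first cell 'B' (not opp) -> no flip
Dir W: opp run (1,3), next='.' -> no flip
Dir E: first cell 'B' (not opp) -> no flip
Dir SW: opp run (2,3), next='.' -> no flip
Dir S: opp run (2,4) capped by B -> flip
Dir SE: first cell 'B' (not opp) -> no flip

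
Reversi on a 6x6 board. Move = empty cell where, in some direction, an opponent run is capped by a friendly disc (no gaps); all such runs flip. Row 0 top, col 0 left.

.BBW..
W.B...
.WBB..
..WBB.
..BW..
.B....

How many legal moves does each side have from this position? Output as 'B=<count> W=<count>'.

-- B to move --
(0,0): no bracket -> illegal
(0,4): flips 1 -> legal
(1,1): no bracket -> illegal
(1,3): no bracket -> illegal
(1,4): no bracket -> illegal
(2,0): flips 1 -> legal
(3,0): flips 1 -> legal
(3,1): flips 1 -> legal
(4,1): flips 1 -> legal
(4,4): flips 1 -> legal
(5,2): flips 1 -> legal
(5,3): flips 1 -> legal
(5,4): no bracket -> illegal
B mobility = 8
-- W to move --
(0,0): flips 2 -> legal
(1,1): no bracket -> illegal
(1,3): flips 2 -> legal
(1,4): flips 1 -> legal
(2,4): flips 2 -> legal
(2,5): flips 1 -> legal
(3,1): no bracket -> illegal
(3,5): flips 2 -> legal
(4,0): no bracket -> illegal
(4,1): flips 1 -> legal
(4,4): no bracket -> illegal
(4,5): no bracket -> illegal
(5,0): no bracket -> illegal
(5,2): flips 1 -> legal
(5,3): no bracket -> illegal
W mobility = 8

Answer: B=8 W=8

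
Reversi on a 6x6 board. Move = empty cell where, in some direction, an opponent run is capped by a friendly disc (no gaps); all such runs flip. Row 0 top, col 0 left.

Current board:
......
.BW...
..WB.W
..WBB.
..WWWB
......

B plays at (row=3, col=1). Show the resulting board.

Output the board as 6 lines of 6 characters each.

Place B at (3,1); scan 8 dirs for brackets.
Dir NW: first cell '.' (not opp) -> no flip
Dir N: first cell '.' (not opp) -> no flip
Dir NE: opp run (2,2), next='.' -> no flip
Dir W: first cell '.' (not opp) -> no flip
Dir E: opp run (3,2) capped by B -> flip
Dir SW: first cell '.' (not opp) -> no flip
Dir S: first cell '.' (not opp) -> no flip
Dir SE: opp run (4,2), next='.' -> no flip
All flips: (3,2)

Answer: ......
.BW...
..WB.W
.BBBB.
..WWWB
......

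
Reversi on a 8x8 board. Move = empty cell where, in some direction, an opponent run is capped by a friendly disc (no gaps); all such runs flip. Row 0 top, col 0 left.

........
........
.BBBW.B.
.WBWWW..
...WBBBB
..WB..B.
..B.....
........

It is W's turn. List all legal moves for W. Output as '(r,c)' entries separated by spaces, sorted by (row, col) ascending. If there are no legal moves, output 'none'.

Answer: (1,0) (1,1) (1,2) (1,3) (1,7) (2,0) (5,4) (5,5) (5,7) (6,3) (6,7) (7,1) (7,2)

Derivation:
(1,0): flips 2 -> legal
(1,1): flips 2 -> legal
(1,2): flips 1 -> legal
(1,3): flips 2 -> legal
(1,4): no bracket -> illegal
(1,5): no bracket -> illegal
(1,6): no bracket -> illegal
(1,7): flips 1 -> legal
(2,0): flips 3 -> legal
(2,5): no bracket -> illegal
(2,7): no bracket -> illegal
(3,0): no bracket -> illegal
(3,6): no bracket -> illegal
(3,7): no bracket -> illegal
(4,1): no bracket -> illegal
(4,2): no bracket -> illegal
(5,1): no bracket -> illegal
(5,4): flips 2 -> legal
(5,5): flips 2 -> legal
(5,7): flips 1 -> legal
(6,1): no bracket -> illegal
(6,3): flips 1 -> legal
(6,4): no bracket -> illegal
(6,5): no bracket -> illegal
(6,6): no bracket -> illegal
(6,7): flips 2 -> legal
(7,1): flips 3 -> legal
(7,2): flips 1 -> legal
(7,3): no bracket -> illegal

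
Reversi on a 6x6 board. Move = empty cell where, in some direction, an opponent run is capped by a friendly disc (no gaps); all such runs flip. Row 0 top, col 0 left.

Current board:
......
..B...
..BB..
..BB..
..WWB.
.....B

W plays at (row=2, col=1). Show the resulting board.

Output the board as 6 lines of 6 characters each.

Answer: ......
..B...
.WBB..
..WB..
..WWB.
.....B

Derivation:
Place W at (2,1); scan 8 dirs for brackets.
Dir NW: first cell '.' (not opp) -> no flip
Dir N: first cell '.' (not opp) -> no flip
Dir NE: opp run (1,2), next='.' -> no flip
Dir W: first cell '.' (not opp) -> no flip
Dir E: opp run (2,2) (2,3), next='.' -> no flip
Dir SW: first cell '.' (not opp) -> no flip
Dir S: first cell '.' (not opp) -> no flip
Dir SE: opp run (3,2) capped by W -> flip
All flips: (3,2)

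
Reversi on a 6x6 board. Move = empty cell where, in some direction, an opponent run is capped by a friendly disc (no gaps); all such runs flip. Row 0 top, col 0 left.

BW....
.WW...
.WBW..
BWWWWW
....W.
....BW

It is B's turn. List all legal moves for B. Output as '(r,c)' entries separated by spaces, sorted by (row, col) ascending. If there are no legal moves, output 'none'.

Answer: (0,2) (0,3) (2,0) (2,4) (4,0) (4,2)

Derivation:
(0,2): flips 2 -> legal
(0,3): flips 2 -> legal
(1,0): no bracket -> illegal
(1,3): no bracket -> illegal
(1,4): no bracket -> illegal
(2,0): flips 1 -> legal
(2,4): flips 3 -> legal
(2,5): no bracket -> illegal
(4,0): flips 1 -> legal
(4,1): no bracket -> illegal
(4,2): flips 1 -> legal
(4,3): no bracket -> illegal
(4,5): no bracket -> illegal
(5,3): no bracket -> illegal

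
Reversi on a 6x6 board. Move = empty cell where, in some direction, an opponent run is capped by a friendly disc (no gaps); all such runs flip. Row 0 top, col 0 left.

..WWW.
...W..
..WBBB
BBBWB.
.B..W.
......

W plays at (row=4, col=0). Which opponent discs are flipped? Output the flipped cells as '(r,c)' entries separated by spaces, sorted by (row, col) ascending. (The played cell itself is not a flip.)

Dir NW: edge -> no flip
Dir N: opp run (3,0), next='.' -> no flip
Dir NE: opp run (3,1) capped by W -> flip
Dir W: edge -> no flip
Dir E: opp run (4,1), next='.' -> no flip
Dir SW: edge -> no flip
Dir S: first cell '.' (not opp) -> no flip
Dir SE: first cell '.' (not opp) -> no flip

Answer: (3,1)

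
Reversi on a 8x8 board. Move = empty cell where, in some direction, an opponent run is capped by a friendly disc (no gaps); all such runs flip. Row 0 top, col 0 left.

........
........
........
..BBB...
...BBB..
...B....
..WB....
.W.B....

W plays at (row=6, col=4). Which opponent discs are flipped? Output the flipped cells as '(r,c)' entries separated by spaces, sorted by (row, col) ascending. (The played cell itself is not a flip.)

Dir NW: opp run (5,3), next='.' -> no flip
Dir N: first cell '.' (not opp) -> no flip
Dir NE: first cell '.' (not opp) -> no flip
Dir W: opp run (6,3) capped by W -> flip
Dir E: first cell '.' (not opp) -> no flip
Dir SW: opp run (7,3), next=edge -> no flip
Dir S: first cell '.' (not opp) -> no flip
Dir SE: first cell '.' (not opp) -> no flip

Answer: (6,3)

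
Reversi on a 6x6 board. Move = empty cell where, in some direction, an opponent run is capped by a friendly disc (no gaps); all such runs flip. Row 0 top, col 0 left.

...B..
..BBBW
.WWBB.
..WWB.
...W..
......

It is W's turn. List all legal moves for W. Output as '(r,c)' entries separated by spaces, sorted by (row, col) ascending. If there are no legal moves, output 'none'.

(0,1): no bracket -> illegal
(0,2): flips 1 -> legal
(0,4): flips 1 -> legal
(0,5): flips 2 -> legal
(1,1): flips 3 -> legal
(2,5): flips 3 -> legal
(3,5): flips 1 -> legal
(4,4): no bracket -> illegal
(4,5): no bracket -> illegal

Answer: (0,2) (0,4) (0,5) (1,1) (2,5) (3,5)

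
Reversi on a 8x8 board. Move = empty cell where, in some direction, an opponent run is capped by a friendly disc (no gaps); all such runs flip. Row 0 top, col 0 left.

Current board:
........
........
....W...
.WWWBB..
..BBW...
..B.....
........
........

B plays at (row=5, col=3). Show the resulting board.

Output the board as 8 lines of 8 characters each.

Place B at (5,3); scan 8 dirs for brackets.
Dir NW: first cell 'B' (not opp) -> no flip
Dir N: first cell 'B' (not opp) -> no flip
Dir NE: opp run (4,4) capped by B -> flip
Dir W: first cell 'B' (not opp) -> no flip
Dir E: first cell '.' (not opp) -> no flip
Dir SW: first cell '.' (not opp) -> no flip
Dir S: first cell '.' (not opp) -> no flip
Dir SE: first cell '.' (not opp) -> no flip
All flips: (4,4)

Answer: ........
........
....W...
.WWWBB..
..BBB...
..BB....
........
........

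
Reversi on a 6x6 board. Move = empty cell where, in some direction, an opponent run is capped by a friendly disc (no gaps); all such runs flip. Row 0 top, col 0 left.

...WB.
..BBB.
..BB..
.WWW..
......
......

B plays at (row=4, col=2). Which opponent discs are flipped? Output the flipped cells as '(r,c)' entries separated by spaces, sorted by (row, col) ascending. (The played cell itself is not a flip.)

Dir NW: opp run (3,1), next='.' -> no flip
Dir N: opp run (3,2) capped by B -> flip
Dir NE: opp run (3,3), next='.' -> no flip
Dir W: first cell '.' (not opp) -> no flip
Dir E: first cell '.' (not opp) -> no flip
Dir SW: first cell '.' (not opp) -> no flip
Dir S: first cell '.' (not opp) -> no flip
Dir SE: first cell '.' (not opp) -> no flip

Answer: (3,2)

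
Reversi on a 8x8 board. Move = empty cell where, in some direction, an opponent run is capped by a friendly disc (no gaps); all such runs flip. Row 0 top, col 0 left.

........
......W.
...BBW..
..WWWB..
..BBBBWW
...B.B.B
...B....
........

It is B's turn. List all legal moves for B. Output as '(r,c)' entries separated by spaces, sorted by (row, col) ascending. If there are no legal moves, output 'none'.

Answer: (0,7) (1,5) (2,1) (2,2) (2,6) (3,1) (3,7) (4,1)

Derivation:
(0,5): no bracket -> illegal
(0,6): no bracket -> illegal
(0,7): flips 3 -> legal
(1,4): no bracket -> illegal
(1,5): flips 1 -> legal
(1,7): no bracket -> illegal
(2,1): flips 1 -> legal
(2,2): flips 2 -> legal
(2,6): flips 1 -> legal
(2,7): no bracket -> illegal
(3,1): flips 3 -> legal
(3,6): no bracket -> illegal
(3,7): flips 2 -> legal
(4,1): flips 1 -> legal
(5,6): no bracket -> illegal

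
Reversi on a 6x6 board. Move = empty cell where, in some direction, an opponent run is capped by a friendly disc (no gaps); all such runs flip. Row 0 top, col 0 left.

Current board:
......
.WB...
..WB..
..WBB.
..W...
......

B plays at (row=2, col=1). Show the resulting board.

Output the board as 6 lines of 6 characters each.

Answer: ......
.WB...
.BBB..
..WBB.
..W...
......

Derivation:
Place B at (2,1); scan 8 dirs for brackets.
Dir NW: first cell '.' (not opp) -> no flip
Dir N: opp run (1,1), next='.' -> no flip
Dir NE: first cell 'B' (not opp) -> no flip
Dir W: first cell '.' (not opp) -> no flip
Dir E: opp run (2,2) capped by B -> flip
Dir SW: first cell '.' (not opp) -> no flip
Dir S: first cell '.' (not opp) -> no flip
Dir SE: opp run (3,2), next='.' -> no flip
All flips: (2,2)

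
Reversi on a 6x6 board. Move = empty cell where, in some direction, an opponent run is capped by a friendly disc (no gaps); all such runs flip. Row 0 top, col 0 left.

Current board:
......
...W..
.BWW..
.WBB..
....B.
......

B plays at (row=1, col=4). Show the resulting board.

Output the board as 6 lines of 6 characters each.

Answer: ......
...WB.
.BWB..
.WBB..
....B.
......

Derivation:
Place B at (1,4); scan 8 dirs for brackets.
Dir NW: first cell '.' (not opp) -> no flip
Dir N: first cell '.' (not opp) -> no flip
Dir NE: first cell '.' (not opp) -> no flip
Dir W: opp run (1,3), next='.' -> no flip
Dir E: first cell '.' (not opp) -> no flip
Dir SW: opp run (2,3) capped by B -> flip
Dir S: first cell '.' (not opp) -> no flip
Dir SE: first cell '.' (not opp) -> no flip
All flips: (2,3)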